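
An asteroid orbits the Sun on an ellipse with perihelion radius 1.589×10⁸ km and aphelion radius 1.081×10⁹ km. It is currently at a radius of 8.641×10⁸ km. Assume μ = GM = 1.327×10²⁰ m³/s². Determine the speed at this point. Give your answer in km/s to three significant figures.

Semi-major axis a = (r_p + r_a)/2 = 6.1995×10⁸ km = 6.200×10¹¹ m.
Vis-viva: v² = μ(2/r − 1/a) = 1.327×10²⁰ × (2.315×10⁻¹² − 1.613×10⁻¹²) = 9.309×10⁷ m²/s².
v = 9648 m/s = 9.648 km/s.

v ≈ 9.65 km/s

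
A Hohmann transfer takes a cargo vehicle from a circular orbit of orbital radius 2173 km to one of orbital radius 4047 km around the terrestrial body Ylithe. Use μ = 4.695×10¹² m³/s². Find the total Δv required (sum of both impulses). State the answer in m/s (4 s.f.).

Δv_total ≈ 383.6 m/s

r₁ = 2173 km = 2.173×10⁶ m.
r₂ = 4047 km = 4.047×10⁶ m.
Transfer ellipse a_t = (r₁ + r₂)/2 = 3.110×10⁶ m.
At r₁: circular v_c1 = √(μ/r₁) = 1470 m/s; transfer-periapsis v_p = √[μ(2/r₁ − 1/a_t)] = 1677 m/s.
Δv₁ = v_p − v_c1 = 206.9 m/s.
At r₂: circular v_c2 = √(μ/r₂) = 1077 m/s; transfer-apoapsis v_a = √[μ(2/r₂ − 1/a_t)] = 900.3 m/s.
Δv₂ = v_c2 − v_a = 176.8 m/s.
Total Δv = Δv₁ + Δv₂ = 383.6 m/s.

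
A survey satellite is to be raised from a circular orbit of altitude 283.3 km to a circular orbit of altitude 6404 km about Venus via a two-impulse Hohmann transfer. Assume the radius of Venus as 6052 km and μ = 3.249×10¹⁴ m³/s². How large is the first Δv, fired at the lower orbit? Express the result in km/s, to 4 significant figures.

Δv ≈ 1.084 km/s

r₁ = 6052 + 283.3 = 6335.3 km = 6.3353×10⁶ m.
r₂ = 6052 + 6404 = 12456 km = 1.2456×10⁷ m.
Transfer ellipse a_t = (r₁ + r₂)/2 = 9.396×10⁶ m.
At r₁: circular v_c1 = √(μ/r₁) = 7161 m/s; transfer-periapsis v_p = √[μ(2/r₁ − 1/a_t)] = 8246 m/s.
Δv₁ = v_p − v_c1 = 1084 m/s.
= 1.084 km/s.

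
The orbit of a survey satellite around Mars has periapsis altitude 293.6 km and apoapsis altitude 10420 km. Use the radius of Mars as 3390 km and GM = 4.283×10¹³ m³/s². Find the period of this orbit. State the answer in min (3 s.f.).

T ≈ 414 min

r_p = 3390 + 293.6 = 3683.6 km = 3.6836×10⁶ m.
r_a = 3390 + 10420 = 13810 km = 1.3810×10⁷ m.
Semi-major axis a = (r_p + r_a)/2 = (3683.6 + 13810)/2 = 8746.8 km = 8.747×10⁶ m.
By Kepler's third law T = 2π√(a³/μ) = 2π × 3.953×10³ = 2.484×10⁴ s.
= 413.9 min.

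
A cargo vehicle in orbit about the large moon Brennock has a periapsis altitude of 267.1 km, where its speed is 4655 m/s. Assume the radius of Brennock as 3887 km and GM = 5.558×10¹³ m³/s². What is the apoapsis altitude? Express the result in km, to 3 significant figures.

r_p = 3887 + 267.1 = 4154.1 km = 4.154×10⁶ m.
Specific energy ε = v²/2 − μ/r = -2.545×10⁶ J/kg, so a = −μ/(2ε) = 1.092×10⁷ m.
The apsides satisfy r_p + r_a = 2a, so the apoapsis radius is 2a − r_p = 1.768×10⁷ m = 17684 km.
Apoapsis altitude = 17684 − 3887 = 13797 km.

apoapsis altitude ≈ 13800 km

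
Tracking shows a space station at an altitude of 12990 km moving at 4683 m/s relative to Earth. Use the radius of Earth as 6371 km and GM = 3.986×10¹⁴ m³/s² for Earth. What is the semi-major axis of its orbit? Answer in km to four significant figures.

a ≈ 20710 km

r = 6371 + 12990 = 19361 km = 1.936×10⁷ m.
Specific orbital energy ε = v²/2 − μ/r = (4683)²/2 − 3.986×10¹⁴/1.936×10⁷ = -9.623×10⁶ J/kg.
Since ε = −μ/(2a), a = −μ/(2ε) = 2.071×10⁷ m = 20712 km.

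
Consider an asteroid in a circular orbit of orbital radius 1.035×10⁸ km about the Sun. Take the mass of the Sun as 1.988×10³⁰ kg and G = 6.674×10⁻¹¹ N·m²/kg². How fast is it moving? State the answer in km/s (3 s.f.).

μ = GM = 6.674×10⁻¹¹ × 1.988×10³⁰ = 1.327×10²⁰ m³/s².
r = 1.035×10⁸ km = 1.035×10¹¹ m.
For a circular orbit v = √(μ/r) = √(1.327×10²⁰ / 1.035×10¹¹) = √(1.282×10⁹) = 35800 m/s.
That is 35.80 km/s.

v ≈ 35.8 km/s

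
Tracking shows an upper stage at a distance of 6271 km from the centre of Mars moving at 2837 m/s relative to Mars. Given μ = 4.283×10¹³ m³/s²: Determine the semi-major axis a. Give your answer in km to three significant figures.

a ≈ 7630 km

r = 6.271×10⁶ m.
Vis-viva rearranged: 1/a = 2/r − v²/μ = 3.189×10⁻⁷ − 1.879×10⁻⁷ = 1.310×10⁻⁷ m⁻¹.
a = 7.633×10⁶ m = 7633.0 km.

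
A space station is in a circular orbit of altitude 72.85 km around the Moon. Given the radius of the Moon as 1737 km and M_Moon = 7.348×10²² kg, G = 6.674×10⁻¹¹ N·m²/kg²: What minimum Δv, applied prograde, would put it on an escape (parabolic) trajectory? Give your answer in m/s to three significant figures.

μ = GM = 6.674×10⁻¹¹ × 7.348×10²² = 4.904×10¹² m³/s².
r = 1737 + 72.85 = 1809.8 km = 1.8098×10⁶ m.
Circular speed v_c = √(μ/r) = 1646 m/s.
Escape speed v_esc = √(2μ/r) = √2 × v_c = 2328 m/s.
Δv = v_esc − v_c = 681.8 m/s.

Δv ≈ 682 m/s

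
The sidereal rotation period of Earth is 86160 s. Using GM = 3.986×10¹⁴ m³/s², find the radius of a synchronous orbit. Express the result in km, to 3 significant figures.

A synchronous orbit has period T, so by Kepler's third law a = (μT²/4π²)^(1/3).
μT²/4π² = 3.986×10¹⁴ × (8.616×10⁴)² / 39.48 = 7.495×10²² m³.
a = 4.216×10⁷ m = 42163 km.

r_sync ≈ 42200 km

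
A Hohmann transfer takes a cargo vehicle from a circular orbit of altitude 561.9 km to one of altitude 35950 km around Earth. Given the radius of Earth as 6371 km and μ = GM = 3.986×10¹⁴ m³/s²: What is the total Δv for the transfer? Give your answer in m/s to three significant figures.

r₁ = 6371 + 561.9 = 6932.9 km = 6.9329×10⁶ m.
r₂ = 6371 + 35950 = 42321 km = 4.2321×10⁷ m.
Transfer ellipse a_t = (r₁ + r₂)/2 = 2.463×10⁷ m.
At r₁: circular v_c1 = √(μ/r₁) = 7582 m/s; transfer-perigee v_p = √[μ(2/r₁ − 1/a_t)] = 9940 m/s.
Δv₁ = v_p − v_c1 = 2357 m/s.
At r₂: circular v_c2 = √(μ/r₂) = 3069 m/s; transfer-apogee v_a = √[μ(2/r₂ − 1/a_t)] = 1628 m/s.
Δv₂ = v_c2 − v_a = 1441 m/s.
Total Δv = Δv₁ + Δv₂ = 3798 m/s.

Δv_total ≈ 3800 m/s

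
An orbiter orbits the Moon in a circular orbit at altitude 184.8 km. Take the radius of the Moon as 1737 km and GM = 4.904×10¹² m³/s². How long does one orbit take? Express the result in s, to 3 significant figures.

T ≈ 7560 s

r = 1737 + 184.8 = 1921.8 km = 1.9218×10⁶ m.
Kepler's third law: T = 2π√(r³/μ) = 2π√((1.922×10⁶)³ / 4.904×10¹²).
r³/μ = 1.447×10⁶ s², so T = 2π × 1.203×10³ = 7.559×10³ s.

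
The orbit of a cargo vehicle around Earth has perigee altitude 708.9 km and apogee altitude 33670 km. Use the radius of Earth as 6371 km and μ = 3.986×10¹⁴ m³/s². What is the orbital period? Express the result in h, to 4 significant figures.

r_p = 6371 + 708.9 = 7079.9 km = 7.0799×10⁶ m.
r_a = 6371 + 33670 = 40041 km = 4.0041×10⁷ m.
Semi-major axis a = (r_p + r_a)/2 = (7079.9 + 40041)/2 = 23560 km = 2.356×10⁷ m.
By Kepler's third law T = 2π√(a³/μ) = 2π × 5.728×10³ = 3.599×10⁴ s.
= 9.997 h.

T ≈ 9.997 h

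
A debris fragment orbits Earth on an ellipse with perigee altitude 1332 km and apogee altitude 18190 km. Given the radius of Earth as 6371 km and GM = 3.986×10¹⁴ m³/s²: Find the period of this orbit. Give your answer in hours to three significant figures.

T ≈ 5.66 hours

r_p = 6371 + 1332 = 7703.0 km = 7.7030×10⁶ m.
r_a = 6371 + 18190 = 24561 km = 2.4561×10⁷ m.
Semi-major axis a = (r_p + r_a)/2 = (7703.0 + 24561)/2 = 16132 km = 1.613×10⁷ m.
By Kepler's third law T = 2π√(a³/μ) = 2π × 3.245×10³ = 2.039×10⁴ s.
= 5.664 hours.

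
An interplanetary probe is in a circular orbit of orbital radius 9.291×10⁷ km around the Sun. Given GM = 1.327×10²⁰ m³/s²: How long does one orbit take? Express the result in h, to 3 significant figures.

r = 9.291×10⁷ km = 9.291×10¹⁰ m.
Kepler's third law: T = 2π√(r³/μ) = 2π√((9.291×10¹⁰)³ / 1.327×10²⁰).
r³/μ = 6.044×10¹² s², so T = 2π × 2.458×10⁶ = 1.545×10⁷ s.
Converting: 1.545×10⁷ s ÷ 3600 = 4291 h.

T ≈ 4290 h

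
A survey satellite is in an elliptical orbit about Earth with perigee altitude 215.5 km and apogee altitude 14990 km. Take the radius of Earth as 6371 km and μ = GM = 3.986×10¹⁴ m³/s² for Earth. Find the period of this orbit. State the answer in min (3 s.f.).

r_p = 6371 + 215.5 = 6586.5 km = 6.5865×10⁶ m.
r_a = 6371 + 14990 = 21361 km = 2.1361×10⁷ m.
Semi-major axis a = (r_p + r_a)/2 = (6586.5 + 21361)/2 = 13974 km = 1.397×10⁷ m.
By Kepler's third law T = 2π√(a³/μ) = 2π × 2.616×10³ = 1.644×10⁴ s.
= 274.0 min.

T ≈ 274 min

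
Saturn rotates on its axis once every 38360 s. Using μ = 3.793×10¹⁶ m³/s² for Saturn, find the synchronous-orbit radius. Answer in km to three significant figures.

r_sync ≈ 1.12×10⁵ km

A synchronous orbit has period T, so by Kepler's third law a = (μT²/4π²)^(1/3).
μT²/4π² = 3.793×10¹⁶ × (3.836×10⁴)² / 39.48 = 1.414×10²⁴ m³.
a = 1.122×10⁸ m = 1.1223×10⁵ km.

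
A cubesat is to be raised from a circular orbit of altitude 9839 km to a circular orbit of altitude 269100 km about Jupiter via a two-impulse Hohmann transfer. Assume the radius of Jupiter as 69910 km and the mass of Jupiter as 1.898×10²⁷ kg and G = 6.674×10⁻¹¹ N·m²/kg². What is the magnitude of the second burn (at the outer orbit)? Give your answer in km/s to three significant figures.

μ = GM = 6.674×10⁻¹¹ × 1.898×10²⁷ = 1.267×10¹⁷ m³/s².
r₁ = 69910 + 9839 = 79749 km = 7.9749×10⁷ m.
r₂ = 69910 + 269100 = 339010 km = 3.3901×10⁸ m.
Transfer ellipse a_t = (r₁ + r₂)/2 = 2.094×10⁸ m.
At r₁: circular v_c1 = √(μ/r₁) = 39850 m/s; transfer-perijove v_p = √[μ(2/r₁ − 1/a_t)] = 50710 m/s.
At r₂: circular v_c2 = √(μ/r₂) = 19330 m/s; transfer-apojove v_a = √[μ(2/r₂ − 1/a_t)] = 11930 m/s.
Δv₂ = v_c2 − v_a = 7400 m/s.
= 7.400 km/s.

Δv ≈ 7.40 km/s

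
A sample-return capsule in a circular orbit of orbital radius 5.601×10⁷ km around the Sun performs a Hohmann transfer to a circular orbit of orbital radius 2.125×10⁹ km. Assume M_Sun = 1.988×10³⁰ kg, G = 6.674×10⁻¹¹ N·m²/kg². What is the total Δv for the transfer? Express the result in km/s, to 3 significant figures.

μ = GM = 6.674×10⁻¹¹ × 1.988×10³⁰ = 1.327×10²⁰ m³/s².
r₁ = 5.601×10⁷ km = 5.601×10¹⁰ m.
r₂ = 2.125×10⁹ km = 2.125×10¹² m.
Transfer ellipse a_t = (r₁ + r₂)/2 = 1.091×10¹² m.
At r₁: circular v_c1 = √(μ/r₁) = 48670 m/s; transfer-perihelion v_p = √[μ(2/r₁ − 1/a_t)] = 67940 m/s.
Δv₁ = v_p − v_c1 = 19270 m/s.
At r₂: circular v_c2 = √(μ/r₂) = 7902 m/s; transfer-aphelion v_a = √[μ(2/r₂ − 1/a_t)] = 1791 m/s.
Δv₂ = v_c2 − v_a = 6111 m/s.
Total Δv = Δv₁ + Δv₂ = 25380 m/s = 25.38 km/s.

Δv_total ≈ 25.4 km/s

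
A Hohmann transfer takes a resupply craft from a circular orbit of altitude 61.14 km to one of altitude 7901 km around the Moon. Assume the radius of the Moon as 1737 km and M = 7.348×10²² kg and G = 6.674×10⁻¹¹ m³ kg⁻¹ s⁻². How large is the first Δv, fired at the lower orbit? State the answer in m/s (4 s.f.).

μ = GM = 6.674×10⁻¹¹ × 7.348×10²² = 4.904×10¹² m³/s².
r₁ = 1737 + 61.14 = 1798.1 km = 1.7981×10⁶ m.
r₂ = 1737 + 7901 = 9638.0 km = 9.6380×10⁶ m.
Transfer ellipse a_t = (r₁ + r₂)/2 = 5.718×10⁶ m.
At r₁: circular v_c1 = √(μ/r₁) = 1651 m/s; transfer-perilune v_p = √[μ(2/r₁ − 1/a_t)] = 2144 m/s.
Δv₁ = v_p − v_c1 = 492.6 m/s.

Δv ≈ 492.6 m/s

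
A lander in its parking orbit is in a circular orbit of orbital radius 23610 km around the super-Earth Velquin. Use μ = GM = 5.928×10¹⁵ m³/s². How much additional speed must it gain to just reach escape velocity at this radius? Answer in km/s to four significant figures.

Δv ≈ 6.563 km/s

r = 23610 km = 2.361×10⁷ m.
Circular speed v_c = √(μ/r) = 15850 m/s.
Escape speed v_esc = √(2μ/r) = √2 × v_c = 22410 m/s.
Δv = v_esc − v_c = 6563 m/s = 6.563 km/s.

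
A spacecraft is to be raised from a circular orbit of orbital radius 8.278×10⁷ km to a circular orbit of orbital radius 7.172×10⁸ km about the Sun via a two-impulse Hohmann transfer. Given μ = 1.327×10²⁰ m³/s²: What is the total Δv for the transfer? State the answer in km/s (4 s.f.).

Δv_total ≈ 20.99 km/s

r₁ = 8.278×10⁷ km = 8.278×10¹⁰ m.
r₂ = 7.172×10⁸ km = 7.172×10¹¹ m.
Transfer ellipse a_t = (r₁ + r₂)/2 = 4.000×10¹¹ m.
At r₁: circular v_c1 = √(μ/r₁) = 40040 m/s; transfer-perihelion v_p = √[μ(2/r₁ − 1/a_t)] = 53610 m/s.
Δv₁ = v_p − v_c1 = 13570 m/s.
At r₂: circular v_c2 = √(μ/r₂) = 13600 m/s; transfer-aphelion v_a = √[μ(2/r₂ − 1/a_t)] = 6188 m/s.
Δv₂ = v_c2 − v_a = 7414 m/s.
Total Δv = Δv₁ + Δv₂ = 20990 m/s = 20.99 km/s.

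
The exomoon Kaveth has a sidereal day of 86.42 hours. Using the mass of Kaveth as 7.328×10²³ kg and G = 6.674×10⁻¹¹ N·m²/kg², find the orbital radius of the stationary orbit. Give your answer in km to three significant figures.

μ = GM = 6.674×10⁻¹¹ × 7.328×10²³ = 4.891×10¹³ m³/s².
T = 86.42 hours = 3.111×10⁵ s.
A synchronous orbit has period T, so by Kepler's third law a = (μT²/4π²)^(1/3).
μT²/4π² = 4.891×10¹³ × (3.111×10⁵)² / 39.48 = 1.199×10²³ m³.
a = 4.931×10⁷ m = 49312 km.

r_sync ≈ 49300 km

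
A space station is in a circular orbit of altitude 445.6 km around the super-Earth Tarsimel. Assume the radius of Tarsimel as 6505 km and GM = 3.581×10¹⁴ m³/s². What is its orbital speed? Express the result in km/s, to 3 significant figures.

r = 6505 + 445.6 = 6950.6 km = 6.9506×10⁶ m.
For a circular orbit v = √(μ/r) = √(3.581×10¹⁴ / 6.951×10⁶) = √(5.152×10⁷) = 7178 m/s.
That is 7.178 km/s.

v ≈ 7.18 km/s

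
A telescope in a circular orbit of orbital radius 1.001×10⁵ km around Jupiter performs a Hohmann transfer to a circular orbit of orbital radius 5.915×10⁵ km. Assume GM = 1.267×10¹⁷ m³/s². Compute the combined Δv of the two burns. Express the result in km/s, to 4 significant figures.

Δv_total ≈ 17.71 km/s

r₁ = 1.001×10⁵ km = 1.001×10⁸ m.
r₂ = 5.915×10⁵ km = 5.915×10⁸ m.
Transfer ellipse a_t = (r₁ + r₂)/2 = 3.458×10⁸ m.
At r₁: circular v_c1 = √(μ/r₁) = 35580 m/s; transfer-perijove v_p = √[μ(2/r₁ − 1/a_t)] = 46530 m/s.
Δv₁ = v_p − v_c1 = 10950 m/s.
At r₂: circular v_c2 = √(μ/r₂) = 14640 m/s; transfer-apojove v_a = √[μ(2/r₂ − 1/a_t)] = 7874 m/s.
Δv₂ = v_c2 − v_a = 6761 m/s.
Total Δv = Δv₁ + Δv₂ = 17710 m/s = 17.71 km/s.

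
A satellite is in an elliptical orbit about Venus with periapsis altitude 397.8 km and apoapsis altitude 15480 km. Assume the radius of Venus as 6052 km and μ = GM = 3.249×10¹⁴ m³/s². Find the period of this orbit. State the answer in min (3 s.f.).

T ≈ 304 min

r_p = 6052 + 397.8 = 6449.8 km = 6.4498×10⁶ m.
r_a = 6052 + 15480 = 21532 km = 2.1532×10⁷ m.
Semi-major axis a = (r_p + r_a)/2 = (6449.8 + 21532)/2 = 13991 km = 1.399×10⁷ m.
By Kepler's third law T = 2π√(a³/μ) = 2π × 2.903×10³ = 1.824×10⁴ s.
= 304.0 min.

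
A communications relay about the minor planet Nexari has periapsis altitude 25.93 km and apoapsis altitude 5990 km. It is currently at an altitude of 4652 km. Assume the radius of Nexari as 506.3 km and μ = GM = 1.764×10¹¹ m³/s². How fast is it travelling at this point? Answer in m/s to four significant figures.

v ≈ 134.9 m/s

r_p = 506.3 + 25.93 = 532.23 km = 5.3223×10⁵ m.
r_a = 506.3 + 5990 = 6496.3 km = 6.4963×10⁶ m.
r = 506.3 + 4652 = 5158.3 km = 5.158×10⁶ m.
Semi-major axis a = (r_p + r_a)/2 = 3514.3 km = 3.514×10⁶ m.
Vis-viva: v² = μ(2/r − 1/a) = 1.764×10¹¹ × (3.877×10⁻⁷ − 2.846×10⁻⁷) = 1.820×10⁴ m²/s².
v = 134.9 m/s.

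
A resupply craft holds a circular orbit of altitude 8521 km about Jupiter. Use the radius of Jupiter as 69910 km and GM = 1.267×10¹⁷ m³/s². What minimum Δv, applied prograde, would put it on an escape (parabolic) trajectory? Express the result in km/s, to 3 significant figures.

Δv ≈ 16.6 km/s

r = 69910 + 8521 = 78431 km = 7.8431×10⁷ m.
Circular speed v_c = √(μ/r) = 40190 m/s.
Escape speed v_esc = √(2μ/r) = √2 × v_c = 56840 m/s.
Δv = v_esc − v_c = 16650 m/s = 16.65 km/s.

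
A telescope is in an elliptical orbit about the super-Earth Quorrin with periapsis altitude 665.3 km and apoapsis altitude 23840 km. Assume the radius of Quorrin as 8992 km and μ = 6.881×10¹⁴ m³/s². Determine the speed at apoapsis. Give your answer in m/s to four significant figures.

r_p = 8992 + 665.3 = 9657.3 km = 9.6573×10⁶ m.
r_a = 8992 + 23840 = 32832 km = 3.2832×10⁷ m.
Semi-major axis a = (r_p + r_a)/2 = 21245 km = 2.124×10⁷ m.
Vis-viva: v² = μ(2/r − 1/a) = 6.881×10¹⁴ × (6.092×10⁻⁸ − 4.707×10⁻⁸) = 9.527×10⁶ m²/s².
v = 3087 m/s.

v ≈ 3087 m/s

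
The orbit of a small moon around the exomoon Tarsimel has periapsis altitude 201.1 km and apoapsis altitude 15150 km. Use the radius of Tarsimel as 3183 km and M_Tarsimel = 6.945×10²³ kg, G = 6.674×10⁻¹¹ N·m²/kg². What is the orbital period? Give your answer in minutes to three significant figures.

T ≈ 550 minutes

μ = GM = 6.674×10⁻¹¹ × 6.945×10²³ = 4.635×10¹³ m³/s².
r_p = 3183 + 201.1 = 3384.1 km = 3.3841×10⁶ m.
r_a = 3183 + 15150 = 18333 km = 1.8333×10⁷ m.
Semi-major axis a = (r_p + r_a)/2 = (3384.1 + 18333)/2 = 10859 km = 1.086×10⁷ m.
By Kepler's third law T = 2π√(a³/μ) = 2π × 5.256×10³ = 3.302×10⁴ s.
= 550.4 minutes.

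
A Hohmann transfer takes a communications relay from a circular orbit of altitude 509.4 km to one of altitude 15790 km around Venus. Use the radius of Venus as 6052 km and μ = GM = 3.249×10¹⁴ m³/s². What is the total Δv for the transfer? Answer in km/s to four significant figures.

r₁ = 6052 + 509.4 = 6561.4 km = 6.5614×10⁶ m.
r₂ = 6052 + 15790 = 21842 km = 2.1842×10⁷ m.
Transfer ellipse a_t = (r₁ + r₂)/2 = 1.420×10⁷ m.
At r₁: circular v_c1 = √(μ/r₁) = 7037 m/s; transfer-periapsis v_p = √[μ(2/r₁ − 1/a_t)] = 8727 m/s.
Δv₁ = v_p − v_c1 = 1690 m/s.
At r₂: circular v_c2 = √(μ/r₂) = 3857 m/s; transfer-apoapsis v_a = √[μ(2/r₂ − 1/a_t)] = 2622 m/s.
Δv₂ = v_c2 − v_a = 1235 m/s.
Total Δv = Δv₁ + Δv₂ = 2925 m/s = 2.925 km/s.

Δv_total ≈ 2.925 km/s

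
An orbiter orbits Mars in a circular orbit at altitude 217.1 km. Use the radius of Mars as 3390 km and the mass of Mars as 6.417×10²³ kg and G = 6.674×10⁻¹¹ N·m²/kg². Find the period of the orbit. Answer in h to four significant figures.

T ≈ 1.827 h

μ = GM = 6.674×10⁻¹¹ × 6.417×10²³ = 4.283×10¹³ m³/s².
r = 3390 + 217.1 = 3607.1 km = 3.6071×10⁶ m.
Kepler's third law: T = 2π√(r³/μ) = 2π√((3.607×10⁶)³ / 4.283×10¹³).
r³/μ = 1.096×10⁶ s², so T = 2π × 1.047×10³ = 6.577×10³ s.
Converting: 6.577×10³ s ÷ 3600 = 1.827 h.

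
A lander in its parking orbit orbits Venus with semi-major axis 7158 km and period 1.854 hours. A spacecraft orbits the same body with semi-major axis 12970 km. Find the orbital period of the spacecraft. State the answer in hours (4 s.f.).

T₂ ≈ 4.522 hours

Kepler's third law: T² ∝ a³, so T₂ = T₁ (a₂/a₁)^(3/2).
a₂/a₁ = 1.812, (a₂/a₁)^(3/2) = 2.439.
T₂ = 1.854 × 2.439 = 4.522 hours.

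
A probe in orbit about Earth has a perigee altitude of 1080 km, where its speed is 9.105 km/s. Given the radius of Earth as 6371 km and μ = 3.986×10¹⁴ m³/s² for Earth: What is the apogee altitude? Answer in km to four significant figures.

apogee altitude ≈ 19270 km

r_p = 6371 + 1080 = 7451.0 km = 7.451×10⁶ m.
Specific energy ε = v²/2 − μ/r = -1.205×10⁷ J/kg, so a = −μ/(2ε) = 1.655×10⁷ m.
The apsides satisfy r_p + r_a = 2a, so the apogee radius is 2a − r_p = 2.564×10⁷ m = 25640 km.
Apogee altitude = 25640 − 6371 = 19269 km.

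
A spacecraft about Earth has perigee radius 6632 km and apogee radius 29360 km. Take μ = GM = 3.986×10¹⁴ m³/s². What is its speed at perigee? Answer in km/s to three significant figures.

Semi-major axis a = (r_p + r_a)/2 = 17996 km = 1.800×10⁷ m.
Vis-viva: v² = μ(2/r − 1/a) = 3.986×10¹⁴ × (3.016×10⁻⁷ − 5.557×10⁻⁸) = 9.806×10⁷ m²/s².
v = 9902 m/s = 9.902 km/s.

v ≈ 9.90 km/s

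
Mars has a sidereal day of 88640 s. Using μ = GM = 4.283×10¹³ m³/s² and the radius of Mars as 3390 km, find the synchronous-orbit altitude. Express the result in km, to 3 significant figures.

h_sync ≈ 17000 km

A synchronous orbit has period T, so by Kepler's third law a = (μT²/4π²)^(1/3).
μT²/4π² = 4.283×10¹³ × (8.864×10⁴)² / 39.48 = 8.524×10²¹ m³.
a = 2.043×10⁷ m = 20428 km.
Altitude h = a − R = 20428 − 3390 = 17038 km.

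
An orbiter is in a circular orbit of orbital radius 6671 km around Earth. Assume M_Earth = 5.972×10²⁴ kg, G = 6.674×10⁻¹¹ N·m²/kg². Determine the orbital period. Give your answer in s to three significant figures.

μ = GM = 6.674×10⁻¹¹ × 5.972×10²⁴ = 3.986×10¹⁴ m³/s².
r = 6671 km = 6.671×10⁶ m.
Kepler's third law: T = 2π√(r³/μ) = 2π√((6.671×10⁶)³ / 3.986×10¹⁴).
r³/μ = 7.448×10⁵ s², so T = 2π × 8.630×10² = 5.423×10³ s.

T ≈ 5420 s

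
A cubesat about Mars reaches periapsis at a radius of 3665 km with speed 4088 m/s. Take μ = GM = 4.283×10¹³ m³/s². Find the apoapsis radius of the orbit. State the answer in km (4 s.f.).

apoapsis radius ≈ 9196 km

r_p = 3.665×10⁶ m.
Specific energy ε = v²/2 − μ/r = -3.330×10⁶ J/kg, so a = −μ/(2ε) = 6.430×10⁶ m.
The apsides satisfy r_p + r_a = 2a, so the apoapsis radius is 2a − r_p = 9.196×10⁶ m = 9195.5 km.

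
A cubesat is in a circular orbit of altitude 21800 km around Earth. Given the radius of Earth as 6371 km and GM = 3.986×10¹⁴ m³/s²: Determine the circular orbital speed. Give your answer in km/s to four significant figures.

v ≈ 3.762 km/s

r = 6371 + 21800 = 28171 km = 2.8171×10⁷ m.
For a circular orbit v = √(μ/r) = √(3.986×10¹⁴ / 2.817×10⁷) = √(1.415×10⁷) = 3762 m/s.
That is 3.762 km/s.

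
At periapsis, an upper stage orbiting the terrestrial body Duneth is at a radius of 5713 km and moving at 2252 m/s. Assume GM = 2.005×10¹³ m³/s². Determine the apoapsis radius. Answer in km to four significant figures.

r_p = 5.713×10⁶ m.
Specific energy ε = v²/2 − μ/r = -9.738×10⁵ J/kg, so a = −μ/(2ε) = 1.029×10⁷ m.
The apsides satisfy r_p + r_a = 2a, so the apoapsis radius is 2a − r_p = 1.488×10⁷ m = 14877 km.

apoapsis radius ≈ 14880 km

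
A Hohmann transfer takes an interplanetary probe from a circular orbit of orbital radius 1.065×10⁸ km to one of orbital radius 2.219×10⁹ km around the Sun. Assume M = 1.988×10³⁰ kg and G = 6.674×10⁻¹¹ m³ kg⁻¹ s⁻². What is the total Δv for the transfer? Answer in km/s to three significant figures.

μ = GM = 6.674×10⁻¹¹ × 1.988×10³⁰ = 1.327×10²⁰ m³/s².
r₁ = 1.065×10⁸ km = 1.065×10¹¹ m.
r₂ = 2.219×10⁹ km = 2.219×10¹² m.
Transfer ellipse a_t = (r₁ + r₂)/2 = 1.163×10¹² m.
At r₁: circular v_c1 = √(μ/r₁) = 35300 m/s; transfer-perihelion v_p = √[μ(2/r₁ − 1/a_t)] = 48760 m/s.
Δv₁ = v_p − v_c1 = 13460 m/s.
At r₂: circular v_c2 = √(μ/r₂) = 7733 m/s; transfer-aphelion v_a = √[μ(2/r₂ − 1/a_t)] = 2340 m/s.
Δv₂ = v_c2 − v_a = 5392 m/s.
Total Δv = Δv₁ + Δv₂ = 18860 m/s = 18.86 km/s.

Δv_total ≈ 18.9 km/s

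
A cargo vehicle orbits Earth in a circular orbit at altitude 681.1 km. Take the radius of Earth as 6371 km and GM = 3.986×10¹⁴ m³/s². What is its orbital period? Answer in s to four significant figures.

T ≈ 5894 s

r = 6371 + 681.1 = 7052.1 km = 7.0521×10⁶ m.
Kepler's third law: T = 2π√(r³/μ) = 2π√((7.052×10⁶)³ / 3.986×10¹⁴).
r³/μ = 8.799×10⁵ s², so T = 2π × 9.380×10² = 5.894×10³ s.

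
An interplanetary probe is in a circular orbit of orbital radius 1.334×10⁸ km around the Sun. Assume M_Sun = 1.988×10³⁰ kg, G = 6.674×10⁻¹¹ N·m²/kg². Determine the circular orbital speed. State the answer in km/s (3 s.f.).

μ = GM = 6.674×10⁻¹¹ × 1.988×10³⁰ = 1.327×10²⁰ m³/s².
r = 1.334×10⁸ km = 1.334×10¹¹ m.
For a circular orbit v = √(μ/r) = √(1.327×10²⁰ / 1.334×10¹¹) = √(9.946×10⁸) = 31540 m/s.
That is 31.54 km/s.

v ≈ 31.5 km/s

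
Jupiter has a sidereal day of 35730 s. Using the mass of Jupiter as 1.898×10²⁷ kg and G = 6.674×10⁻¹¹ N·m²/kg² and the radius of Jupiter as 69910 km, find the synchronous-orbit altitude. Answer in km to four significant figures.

μ = GM = 6.674×10⁻¹¹ × 1.898×10²⁷ = 1.267×10¹⁷ m³/s².
A synchronous orbit has period T, so by Kepler's third law a = (μT²/4π²)^(1/3).
μT²/4π² = 1.267×10¹⁷ × (3.573×10⁴)² / 39.48 = 4.096×10²⁴ m³.
a = 1.600×10⁸ m = 1.6000×10⁵ km.
Altitude h = a − R = 1.6000×10⁵ − 69910 = 90094 km.

h_sync ≈ 90090 km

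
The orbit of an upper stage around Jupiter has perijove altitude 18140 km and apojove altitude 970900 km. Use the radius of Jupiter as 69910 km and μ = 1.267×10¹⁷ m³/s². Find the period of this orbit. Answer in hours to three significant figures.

T ≈ 65.8 hours

r_p = 69910 + 18140 = 88050 km = 8.8050×10⁷ m.
r_a = 69910 + 970900 = 1040800 km = 1.0408×10⁹ m.
Semi-major axis a = (r_p + r_a)/2 = (88050 + 1.0408×10⁶)/2 = 5.6443×10⁵ km = 5.644×10⁸ m.
By Kepler's third law T = 2π√(a³/μ) = 2π × 3.767×10⁴ = 2.367×10⁵ s.
= 65.75 hours.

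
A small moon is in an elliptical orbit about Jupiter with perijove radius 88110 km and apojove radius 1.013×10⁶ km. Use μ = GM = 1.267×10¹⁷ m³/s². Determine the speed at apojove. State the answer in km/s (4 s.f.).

Semi-major axis a = (r_p + r_a)/2 = 5.5056×10⁵ km = 5.506×10⁸ m.
Vis-viva: v² = μ(2/r − 1/a) = 1.267×10¹⁷ × (1.974×10⁻⁹ − 1.816×10⁻⁹) = 2.002×10⁷ m²/s².
v = 4474 m/s = 4.474 km/s.

v ≈ 4.474 km/s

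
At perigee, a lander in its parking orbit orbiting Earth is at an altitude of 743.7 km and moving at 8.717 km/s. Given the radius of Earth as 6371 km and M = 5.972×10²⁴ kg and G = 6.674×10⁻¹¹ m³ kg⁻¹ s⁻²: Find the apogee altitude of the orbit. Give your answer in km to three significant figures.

apogee altitude ≈ 8620 km

μ = GM = 6.674×10⁻¹¹ × 5.972×10²⁴ = 3.986×10¹⁴ m³/s².
r_p = 6371 + 743.7 = 7114.7 km = 7.115×10⁶ m.
Specific energy ε = v²/2 − μ/r = -1.803×10⁷ J/kg, so a = −μ/(2ε) = 1.105×10⁷ m.
The apsides satisfy r_p + r_a = 2a, so the apogee radius is 2a − r_p = 1.499×10⁷ m = 14994 km.
Apogee altitude = 14994 − 6371 = 8623.0 km.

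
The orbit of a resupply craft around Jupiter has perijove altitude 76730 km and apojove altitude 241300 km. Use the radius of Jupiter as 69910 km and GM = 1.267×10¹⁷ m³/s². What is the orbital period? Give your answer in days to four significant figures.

T ≈ 0.7076 days

r_p = 69910 + 76730 = 146640 km = 1.4664×10⁸ m.
r_a = 69910 + 241300 = 311210 km = 3.1121×10⁸ m.
Semi-major axis a = (r_p + r_a)/2 = (1.4664×10⁵ + 3.1121×10⁵)/2 = 2.2892×10⁵ km = 2.289×10⁸ m.
By Kepler's third law T = 2π√(a³/μ) = 2π × 9.731×10³ = 6.114×10⁴ s.
= 0.7076 days.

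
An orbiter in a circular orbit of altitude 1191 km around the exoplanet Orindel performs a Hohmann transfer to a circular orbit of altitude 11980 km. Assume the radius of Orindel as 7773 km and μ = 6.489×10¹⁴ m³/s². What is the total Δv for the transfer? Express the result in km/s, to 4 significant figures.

Δv_total ≈ 2.674 km/s

r₁ = 7773 + 1191 = 8964.0 km = 8.9640×10⁶ m.
r₂ = 7773 + 11980 = 19753 km = 1.9753×10⁷ m.
Transfer ellipse a_t = (r₁ + r₂)/2 = 1.436×10⁷ m.
At r₁: circular v_c1 = √(μ/r₁) = 8508 m/s; transfer-periapsis v_p = √[μ(2/r₁ − 1/a_t)] = 9979 m/s.
Δv₁ = v_p − v_c1 = 1471 m/s.
At r₂: circular v_c2 = √(μ/r₂) = 5732 m/s; transfer-apoapsis v_a = √[μ(2/r₂ − 1/a_t)] = 4529 m/s.
Δv₂ = v_c2 − v_a = 1203 m/s.
Total Δv = Δv₁ + Δv₂ = 2674 m/s = 2.674 km/s.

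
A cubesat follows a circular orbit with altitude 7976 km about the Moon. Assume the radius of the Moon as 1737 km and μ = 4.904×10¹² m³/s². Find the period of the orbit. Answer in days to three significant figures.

r = 1737 + 7976 = 9713.0 km = 9.7130×10⁶ m.
Kepler's third law: T = 2π√(r³/μ) = 2π√((9.713×10⁶)³ / 4.904×10¹²).
r³/μ = 1.869×10⁸ s², so T = 2π × 1.367×10⁴ = 8.589×10⁴ s.
Converting: 8.589×10⁴ s ÷ 86400 = 0.9941 days.

T ≈ 0.994 days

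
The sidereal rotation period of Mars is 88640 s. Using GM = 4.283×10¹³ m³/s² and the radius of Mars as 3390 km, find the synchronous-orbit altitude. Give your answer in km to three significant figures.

h_sync ≈ 17000 km

A synchronous orbit has period T, so by Kepler's third law a = (μT²/4π²)^(1/3).
μT²/4π² = 4.283×10¹³ × (8.864×10⁴)² / 39.48 = 8.524×10²¹ m³.
a = 2.043×10⁷ m = 20428 km.
Altitude h = a − R = 20428 − 3390 = 17038 km.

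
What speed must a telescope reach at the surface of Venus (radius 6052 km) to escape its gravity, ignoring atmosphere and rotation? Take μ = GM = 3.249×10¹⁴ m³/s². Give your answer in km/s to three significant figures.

v_esc ≈ 10.4 km/s

r = R = 6.052×10⁶ m.
Escape speed v_esc = √(2μ/r) = √(2 × 3.249×10¹⁴ / 6.052×10⁶) = √(1.074×10⁸) = 10360 m/s.
= 10.36 km/s.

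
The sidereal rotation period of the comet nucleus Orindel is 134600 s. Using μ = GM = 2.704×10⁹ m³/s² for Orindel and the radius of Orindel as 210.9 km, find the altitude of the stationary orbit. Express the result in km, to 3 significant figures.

A synchronous orbit has period T, so by Kepler's third law a = (μT²/4π²)^(1/3).
μT²/4π² = 2.704×10⁹ × (1.346×10⁵)² / 39.48 = 1.241×10¹⁸ m³.
a = 1.075×10⁶ m = 1074.6 km.
Altitude h = a − R = 1074.6 − 210.9 = 863.70 km.

h_sync ≈ 864 km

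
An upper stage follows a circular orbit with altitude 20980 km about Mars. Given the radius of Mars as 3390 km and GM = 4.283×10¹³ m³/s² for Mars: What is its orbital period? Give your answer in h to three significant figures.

T ≈ 32.1 h

r = 3390 + 20980 = 24370 km = 2.4370×10⁷ m.
Kepler's third law: T = 2π√(r³/μ) = 2π√((2.437×10⁷)³ / 4.283×10¹³).
r³/μ = 3.379×10⁸ s², so T = 2π × 1.838×10⁴ = 1.155×10⁵ s.
Converting: 1.155×10⁵ s ÷ 3600 = 32.08 h.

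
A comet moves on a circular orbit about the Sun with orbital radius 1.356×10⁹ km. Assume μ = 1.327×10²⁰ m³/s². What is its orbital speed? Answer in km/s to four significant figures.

r = 1.356×10⁹ km = 1.356×10¹² m.
For a circular orbit v = √(μ/r) = √(1.327×10²⁰ / 1.356×10¹²) = √(9.786×10⁷) = 9892 m/s.
That is 9.892 km/s.

v ≈ 9.892 km/s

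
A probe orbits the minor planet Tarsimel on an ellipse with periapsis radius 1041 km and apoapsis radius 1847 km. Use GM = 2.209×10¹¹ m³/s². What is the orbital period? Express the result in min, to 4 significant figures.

T ≈ 386.6 min

Semi-major axis a = (r_p + r_a)/2 = (1041.0 + 1847.0)/2 = 1444.0 km = 1.444×10⁶ m.
By Kepler's third law T = 2π√(a³/μ) = 2π × 3.692×10³ = 2.320×10⁴ s.
= 386.6 min.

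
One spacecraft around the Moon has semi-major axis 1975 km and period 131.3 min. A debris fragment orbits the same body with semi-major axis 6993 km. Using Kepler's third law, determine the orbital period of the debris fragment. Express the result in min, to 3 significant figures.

Kepler's third law: T² ∝ a³, so T₂ = T₁ (a₂/a₁)^(3/2).
a₂/a₁ = 3.541, (a₂/a₁)^(3/2) = 6.663.
T₂ = 131.3 × 6.663 = 874.8 min.

T₂ ≈ 875 min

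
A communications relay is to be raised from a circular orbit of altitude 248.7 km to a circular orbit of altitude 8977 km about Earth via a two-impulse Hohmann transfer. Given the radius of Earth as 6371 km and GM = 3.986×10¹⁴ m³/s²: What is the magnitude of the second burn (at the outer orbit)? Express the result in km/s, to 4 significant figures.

r₁ = 6371 + 248.7 = 6619.7 km = 6.6197×10⁶ m.
r₂ = 6371 + 8977 = 15348 km = 1.5348×10⁷ m.
Transfer ellipse a_t = (r₁ + r₂)/2 = 1.098×10⁷ m.
At r₁: circular v_c1 = √(μ/r₁) = 7760 m/s; transfer-perigee v_p = √[μ(2/r₁ − 1/a_t)] = 9173 m/s.
At r₂: circular v_c2 = √(μ/r₂) = 5096 m/s; transfer-apogee v_a = √[μ(2/r₂ − 1/a_t)] = 3956 m/s.
Δv₂ = v_c2 − v_a = 1140 m/s.
= 1.140 km/s.

Δv ≈ 1.140 km/s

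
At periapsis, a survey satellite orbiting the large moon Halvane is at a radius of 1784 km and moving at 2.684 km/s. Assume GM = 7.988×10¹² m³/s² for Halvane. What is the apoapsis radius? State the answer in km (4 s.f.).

apoapsis radius ≈ 7338 km

r_p = 1.784×10⁶ m.
Specific energy ε = v²/2 − μ/r = -8.757×10⁵ J/kg, so a = −μ/(2ε) = 4.561×10⁶ m.
The apsides satisfy r_p + r_a = 2a, so the apoapsis radius is 2a − r_p = 7.338×10⁶ m = 7338.4 km.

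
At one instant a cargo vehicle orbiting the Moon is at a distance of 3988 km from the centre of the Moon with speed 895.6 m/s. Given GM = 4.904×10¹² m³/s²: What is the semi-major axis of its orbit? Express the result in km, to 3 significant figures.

a ≈ 2960 km

r = 3.988×10⁶ m.
Specific orbital energy ε = v²/2 − μ/r = (895.6)²/2 − 4.904×10¹²/3.988×10⁶ = -8.286×10⁵ J/kg.
Since ε = −μ/(2a), a = −μ/(2ε) = 2.959×10⁶ m = 2959.1 km.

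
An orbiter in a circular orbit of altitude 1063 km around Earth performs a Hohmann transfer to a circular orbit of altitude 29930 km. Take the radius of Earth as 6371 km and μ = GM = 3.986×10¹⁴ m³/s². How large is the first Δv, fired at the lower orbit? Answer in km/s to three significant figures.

r₁ = 6371 + 1063 = 7434.0 km = 7.4340×10⁶ m.
r₂ = 6371 + 29930 = 36301 km = 3.6301×10⁷ m.
Transfer ellipse a_t = (r₁ + r₂)/2 = 2.187×10⁷ m.
At r₁: circular v_c1 = √(μ/r₁) = 7322 m/s; transfer-perigee v_p = √[μ(2/r₁ − 1/a_t)] = 9434 m/s.
Δv₁ = v_p − v_c1 = 2112 m/s.
= 2.112 km/s.

Δv ≈ 2.11 km/s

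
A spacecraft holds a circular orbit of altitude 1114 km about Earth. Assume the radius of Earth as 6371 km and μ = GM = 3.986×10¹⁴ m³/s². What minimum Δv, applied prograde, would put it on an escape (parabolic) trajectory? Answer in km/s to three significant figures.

r = 6371 + 1114 = 7485.0 km = 7.4850×10⁶ m.
Circular speed v_c = √(μ/r) = 7297 m/s.
Escape speed v_esc = √(2μ/r) = √2 × v_c = 10320 m/s.
Δv = v_esc − v_c = 3023 m/s = 3.023 km/s.

Δv ≈ 3.02 km/s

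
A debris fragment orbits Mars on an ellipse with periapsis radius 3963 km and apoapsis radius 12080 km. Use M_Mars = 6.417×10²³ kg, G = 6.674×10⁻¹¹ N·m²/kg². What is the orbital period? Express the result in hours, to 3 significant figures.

T ≈ 6.06 hours

μ = GM = 6.674×10⁻¹¹ × 6.417×10²³ = 4.283×10¹³ m³/s².
Semi-major axis a = (r_p + r_a)/2 = (3963.0 + 12080)/2 = 8021.5 km = 8.022×10⁶ m.
By Kepler's third law T = 2π√(a³/μ) = 2π × 3.472×10³ = 2.181×10⁴ s.
= 6.059 hours.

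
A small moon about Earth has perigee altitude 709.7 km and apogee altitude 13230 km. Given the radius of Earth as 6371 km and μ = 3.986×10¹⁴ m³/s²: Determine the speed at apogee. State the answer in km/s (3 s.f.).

v ≈ 3.29 km/s

r_p = 6371 + 709.7 = 7080.7 km = 7.0807×10⁶ m.
r_a = 6371 + 13230 = 19601 km = 1.9601×10⁷ m.
Semi-major axis a = (r_p + r_a)/2 = 13341 km = 1.334×10⁷ m.
Vis-viva: v² = μ(2/r − 1/a) = 3.986×10¹⁴ × (1.020×10⁻⁷ − 7.496×10⁻⁸) = 1.079×10⁷ m²/s².
v = 3285 m/s = 3.285 km/s.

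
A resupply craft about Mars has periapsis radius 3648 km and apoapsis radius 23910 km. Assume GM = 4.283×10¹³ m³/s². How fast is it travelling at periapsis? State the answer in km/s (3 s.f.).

Semi-major axis a = (r_p + r_a)/2 = 13779 km = 1.378×10⁷ m.
Vis-viva: v² = μ(2/r − 1/a) = 4.283×10¹³ × (5.482×10⁻⁷ − 7.257×10⁻⁸) = 2.037×10⁷ m²/s².
v = 4514 m/s = 4.514 km/s.

v ≈ 4.51 km/s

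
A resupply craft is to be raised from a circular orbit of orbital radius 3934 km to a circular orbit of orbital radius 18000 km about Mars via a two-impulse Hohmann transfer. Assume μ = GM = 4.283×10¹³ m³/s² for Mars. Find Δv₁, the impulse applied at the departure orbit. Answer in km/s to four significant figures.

Δv ≈ 0.9276 km/s

r₁ = 3934 km = 3.934×10⁶ m.
r₂ = 18000 km = 1.800×10⁷ m.
Transfer ellipse a_t = (r₁ + r₂)/2 = 1.097×10⁷ m.
At r₁: circular v_c1 = √(μ/r₁) = 3300 m/s; transfer-periapsis v_p = √[μ(2/r₁ − 1/a_t)] = 4227 m/s.
Δv₁ = v_p − v_c1 = 927.6 m/s.
= 0.9276 km/s.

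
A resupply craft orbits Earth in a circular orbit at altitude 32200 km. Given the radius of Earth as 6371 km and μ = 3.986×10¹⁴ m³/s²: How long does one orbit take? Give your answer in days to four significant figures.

r = 6371 + 32200 = 38571 km = 3.8571×10⁷ m.
Kepler's third law: T = 2π√(r³/μ) = 2π√((3.857×10⁷)³ / 3.986×10¹⁴).
r³/μ = 1.440×10⁸ s², so T = 2π × 1.200×10⁴ = 7.539×10⁴ s.
Converting: 7.539×10⁴ s ÷ 86400 = 0.8725 days.

T ≈ 0.8725 days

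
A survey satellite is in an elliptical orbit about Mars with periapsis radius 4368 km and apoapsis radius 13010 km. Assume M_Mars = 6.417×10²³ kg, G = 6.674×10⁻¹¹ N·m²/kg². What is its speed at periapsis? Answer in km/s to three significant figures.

v ≈ 3.83 km/s

μ = GM = 6.674×10⁻¹¹ × 6.417×10²³ = 4.283×10¹³ m³/s².
Semi-major axis a = (r_p + r_a)/2 = 8689.0 km = 8.689×10⁶ m.
Vis-viva: v² = μ(2/r − 1/a) = 4.283×10¹³ × (4.579×10⁻⁷ − 1.151×10⁻⁷) = 1.468×10⁷ m²/s².
v = 3832 m/s = 3.832 km/s.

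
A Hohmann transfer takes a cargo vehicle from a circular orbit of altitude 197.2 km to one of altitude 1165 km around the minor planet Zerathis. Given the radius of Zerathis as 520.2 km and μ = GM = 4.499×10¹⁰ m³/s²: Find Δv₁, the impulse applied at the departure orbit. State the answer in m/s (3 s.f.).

r₁ = 520.2 + 197.2 = 717.40 km = 7.1740×10⁵ m.
r₂ = 520.2 + 1165 = 1685.2 km = 1.6852×10⁶ m.
Transfer ellipse a_t = (r₁ + r₂)/2 = 1.201×10⁶ m.
At r₁: circular v_c1 = √(μ/r₁) = 250.4 m/s; transfer-periapsis v_p = √[μ(2/r₁ − 1/a_t)] = 296.6 m/s.
Δv₁ = v_p − v_c1 = 46.18 m/s.

Δv ≈ 46.2 m/s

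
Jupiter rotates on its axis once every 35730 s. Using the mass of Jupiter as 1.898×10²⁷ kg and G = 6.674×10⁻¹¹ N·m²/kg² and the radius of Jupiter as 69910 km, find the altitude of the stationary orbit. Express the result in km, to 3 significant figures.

μ = GM = 6.674×10⁻¹¹ × 1.898×10²⁷ = 1.267×10¹⁷ m³/s².
A synchronous orbit has period T, so by Kepler's third law a = (μT²/4π²)^(1/3).
μT²/4π² = 1.267×10¹⁷ × (3.573×10⁴)² / 39.48 = 4.096×10²⁴ m³.
a = 1.600×10⁸ m = 1.6000×10⁵ km.
Altitude h = a − R = 1.6000×10⁵ − 69910 = 90094 km.

h_sync ≈ 90100 km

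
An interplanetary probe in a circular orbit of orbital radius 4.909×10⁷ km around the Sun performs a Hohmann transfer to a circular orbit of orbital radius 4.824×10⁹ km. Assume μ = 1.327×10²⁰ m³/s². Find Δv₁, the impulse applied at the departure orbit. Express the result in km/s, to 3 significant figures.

r₁ = 4.909×10⁷ km = 4.909×10¹⁰ m.
r₂ = 4.824×10⁹ km = 4.824×10¹² m.
Transfer ellipse a_t = (r₁ + r₂)/2 = 2.437×10¹² m.
At r₁: circular v_c1 = √(μ/r₁) = 51990 m/s; transfer-perihelion v_p = √[μ(2/r₁ − 1/a_t)] = 73160 m/s.
Δv₁ = v_p − v_c1 = 21160 m/s.
= 21.16 km/s.

Δv ≈ 21.2 km/s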